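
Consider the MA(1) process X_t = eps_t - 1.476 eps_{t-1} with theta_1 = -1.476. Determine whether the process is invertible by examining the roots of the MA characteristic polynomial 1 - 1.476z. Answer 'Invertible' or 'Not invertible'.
\text{Not invertible}

The MA(q) characteristic polynomial is P(z) = 1 - 1.476z.
Invertibility requires all roots to lie outside the unit circle, i.e. |z| > 1 for every root.
This is linear in z: 1 + (-1.476) z = 0  =>  z = -1/(-1.476) = 0.677507,  |z| = 0.677507.
Moduli of all roots: 0.6775.
All moduli strictly greater than 1? No.
Verdict: Not invertible.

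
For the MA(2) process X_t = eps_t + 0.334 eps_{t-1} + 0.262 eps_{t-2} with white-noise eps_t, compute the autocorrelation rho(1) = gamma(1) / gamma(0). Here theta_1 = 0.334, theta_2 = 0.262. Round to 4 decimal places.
\rho(1) = 0.3571

For an MA(q) process with theta_0 = 1, the autocovariance is
  gamma(k) = sigma^2 * sum_{i=0..q-k} theta_i * theta_{i+k},
and rho(k) = gamma(k) / gamma(0). Sigma^2 cancels.
  numerator   = (1)*(0.334) + (0.334)*(0.262) = 0.421508.
  denominator = (1)^2 + (0.334)^2 + (0.262)^2 = 1.1802.
  rho(1) = 0.421508 / 1.1802 = 0.3571.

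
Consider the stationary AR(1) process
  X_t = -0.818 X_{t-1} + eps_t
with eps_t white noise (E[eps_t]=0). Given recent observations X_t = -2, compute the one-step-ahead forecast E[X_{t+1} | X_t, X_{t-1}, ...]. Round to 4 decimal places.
E[X_{t+1} \mid \mathcal F_t] = 1.6360

For an AR(p) model X_t = c + sum_i phi_i X_{t-i} + eps_t, the
one-step-ahead conditional mean is
  E[X_{t+1} | X_t, ...] = c + sum_i phi_i X_{t+1-i}.
Substitute known values:
  E[X_{t+1} | ...] = (-0.818) * (-2)
                   = 1.6360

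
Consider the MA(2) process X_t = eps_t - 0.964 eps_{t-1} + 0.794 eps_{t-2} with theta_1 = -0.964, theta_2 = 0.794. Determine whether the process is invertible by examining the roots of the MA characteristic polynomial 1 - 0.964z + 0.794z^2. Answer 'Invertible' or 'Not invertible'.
\text{Invertible}

The MA(q) characteristic polynomial is P(z) = 1 - 0.964z + 0.794z^2.
Invertibility requires all roots to lie outside the unit circle, i.e. |z| > 1 for every root.
Set 1 + (-0.964) z + (0.794) z^2 = 0, i.e. a z^2 + b z + c = 0 with a = 0.794, b = -0.964, c = 1.
Discriminant D = b^2 - 4ac = (-0.964)^2 - 4*(0.794)*1 = 0.929296 - (3.176) = -2.246704.
D < 0, so the roots are the complex-conjugate pair z = (-b +/- i sqrt(-D)) / (2a) = 0.6071 +/- 0.9439i.
For a conjugate pair |z|^2 = z * conj(z) = (product of roots) = c/a = 1/(0.794) = 1.259446, so |z| = sqrt(1.259446) = 1.1223 for both roots.
Moduli of all roots: 1.1223, 1.1223.
All moduli strictly greater than 1? Yes.
Verdict: Invertible.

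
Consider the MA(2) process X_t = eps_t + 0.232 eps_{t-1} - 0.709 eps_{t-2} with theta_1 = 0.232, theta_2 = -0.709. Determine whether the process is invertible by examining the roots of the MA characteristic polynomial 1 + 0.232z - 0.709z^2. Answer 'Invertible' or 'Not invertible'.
\text{Invertible}

The MA(q) characteristic polynomial is P(z) = 1 + 0.232z - 0.709z^2.
Invertibility requires all roots to lie outside the unit circle, i.e. |z| > 1 for every root.
Set 1 + (0.232) z + (-0.709) z^2 = 0, i.e. a z^2 + b z + c = 0 with a = -0.709, b = 0.232, c = 1.
Discriminant D = b^2 - 4ac = (0.232)^2 - 4*(-0.709)*1 = 0.053824 - (-2.836) = 2.889824.
D >= 0, so the roots are real: z = (-b +/- sqrt(D)) / (2a) = (-0.232 +/- 1.699948) / (-1.418).
  z_1 = (-0.232 + 1.699948) / (-1.418) = -1.0352,   |z_1| = 1.0352.
  z_2 = (-0.232 - 1.699948) / (-1.418) = 1.3624,   |z_2| = 1.3624.
Moduli of all roots: 1.0352, 1.3624.
All moduli strictly greater than 1? Yes.
Verdict: Invertible.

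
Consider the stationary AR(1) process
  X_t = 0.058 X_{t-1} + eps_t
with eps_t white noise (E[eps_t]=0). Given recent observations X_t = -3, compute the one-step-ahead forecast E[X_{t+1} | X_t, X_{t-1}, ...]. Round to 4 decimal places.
E[X_{t+1} \mid \mathcal F_t] = -0.1740

For an AR(p) model X_t = c + sum_i phi_i X_{t-i} + eps_t, the
one-step-ahead conditional mean is
  E[X_{t+1} | X_t, ...] = c + sum_i phi_i X_{t+1-i}.
Substitute known values:
  E[X_{t+1} | ...] = (0.058) * (-3)
                   = -0.1740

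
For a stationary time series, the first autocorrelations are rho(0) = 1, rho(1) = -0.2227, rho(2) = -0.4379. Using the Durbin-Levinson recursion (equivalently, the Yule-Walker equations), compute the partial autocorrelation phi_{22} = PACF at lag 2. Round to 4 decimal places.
\phi_{22} = -0.5129

The PACF at lag k is phi_{kk}, the last component of the solution
to the Yule-Walker system G_k phi = r_k where
  (G_k)_{ij} = rho(|i - j|), (r_k)_i = rho(i), i,j = 1..k.
Equivalently, Durbin-Levinson gives phi_{kk} iteratively:
  phi_{11} = rho(1)
  phi_{kk} = [rho(k) - sum_{j=1..k-1} phi_{k-1,j} rho(k-j)]
            / [1 - sum_{j=1..k-1} phi_{k-1,j} rho(j)],
  phi_{k,j} = phi_{k-1,j} - phi_{kk} phi_{k-1,k-j},  j = 1..k-1.
Step k = 1:
  phi_11 = rho(1) = -0.2227.
Step k = 2:
  phi_22 = [rho(2) - phi_11 rho(1)] / [1 - phi_11 rho(1)] = [-0.4379 - (-0.2227)(-0.2227)] / [1 - (-0.2227)(-0.2227)]
         = -0.48749529 / 0.95040471 = -0.5129.
Therefore phi_{22} = -0.5129.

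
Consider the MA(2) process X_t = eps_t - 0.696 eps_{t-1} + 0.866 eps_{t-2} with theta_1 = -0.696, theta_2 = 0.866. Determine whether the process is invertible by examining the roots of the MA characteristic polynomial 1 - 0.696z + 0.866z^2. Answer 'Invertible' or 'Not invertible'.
\text{Invertible}

The MA(q) characteristic polynomial is P(z) = 1 - 0.696z + 0.866z^2.
Invertibility requires all roots to lie outside the unit circle, i.e. |z| > 1 for every root.
Set 1 + (-0.696) z + (0.866) z^2 = 0, i.e. a z^2 + b z + c = 0 with a = 0.866, b = -0.696, c = 1.
Discriminant D = b^2 - 4ac = (-0.696)^2 - 4*(0.866)*1 = 0.484416 - (3.464) = -2.979584.
D < 0, so the roots are the complex-conjugate pair z = (-b +/- i sqrt(-D)) / (2a) = 0.4018 +/- 0.9966i.
For a conjugate pair |z|^2 = z * conj(z) = (product of roots) = c/a = 1/(0.866) = 1.154734, so |z| = sqrt(1.154734) = 1.0746 for both roots.
Moduli of all roots: 1.0746, 1.0746.
All moduli strictly greater than 1? Yes.
Verdict: Invertible.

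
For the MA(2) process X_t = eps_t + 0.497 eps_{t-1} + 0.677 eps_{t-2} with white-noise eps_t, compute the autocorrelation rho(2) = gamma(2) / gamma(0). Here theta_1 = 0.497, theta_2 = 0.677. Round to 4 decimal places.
\rho(2) = 0.3970

For an MA(q) process with theta_0 = 1, the autocovariance is
  gamma(k) = sigma^2 * sum_{i=0..q-k} theta_i * theta_{i+k},
and rho(k) = gamma(k) / gamma(0). Sigma^2 cancels.
  numerator   = (1)*(0.677) = 0.677.
  denominator = (1)^2 + (0.497)^2 + (0.677)^2 = 1.705338.
  rho(2) = 0.677 / 1.705338 = 0.3970.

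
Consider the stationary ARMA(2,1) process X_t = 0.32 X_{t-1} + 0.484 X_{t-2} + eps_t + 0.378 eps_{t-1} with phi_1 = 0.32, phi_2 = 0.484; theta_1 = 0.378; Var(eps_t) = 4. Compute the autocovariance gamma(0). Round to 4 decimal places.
\gamma(0) = 13.6805

Multiply the model equation by X_{t-k} and take expectations. With theta_0 = psi_0 = 1 and psi_j the MA(infinity) weights, this gives
  gamma(k) - sum_i phi_i gamma(k-i) = c_k,
  c_k = sigma^2 * sum_{j=k..q} theta_j psi_{j-k}   (c_k = 0 for k > q),
using gamma(-m) = gamma(m).
psi-weights needed (psi_j = theta_j + sum_i phi_i psi_{j-i}):
  psi_1 = theta_1 + phi_1 = 0.378 + (0.32) = 0.698
Right-hand sides:
  c_0 = sigma^2 (1 + theta_1 psi_1) = 4 * (1 + (0.378)(0.698)) = 4 * 1.263844 = 5.055376
  c_1 = sigma^2 theta_1 = 4 * (0.378) = 1.512
  c_2 = 0
Equations for k = 0, 1, 2 (AR order 2, c_2 = 0):
  (E0) gamma(0) = phi_1 gamma(1) + phi_2 gamma(2) + c_0
  (E1) gamma(1) = phi_1 gamma(0) + phi_2 gamma(1) + c_1
  (E2) gamma(2) = phi_1 gamma(1) + phi_2 gamma(0)
From (E1): gamma(1) = A gamma(0) + B with
  A = phi_1 / (1 - phi_2) = 0.32 / 0.516 = 0.620155,   B = c_1 / (1 - phi_2) = 1.512 / 0.516 = 2.930233.
Insert (E2) into (E0): gamma(0) (1 - phi_2^2) = phi_1 (1 + phi_2) gamma(1) + c_0.
  phi_1 (1 + phi_2) = (0.32)(1.484) = 0.47488,   1 - phi_2^2 = 0.765744.
Replace gamma(1) by A gamma(0) + B and collect gamma(0):
  gamma(0) [0.765744 - (0.47488)(0.620155)] = (0.47488)(2.930233) + 5.055376
  gamma(0) * 0.471245 = 6.446885
  gamma(0) = 6.446885 / 0.471245 = 13.680544.
Therefore gamma(0) = 13.6805 (to 4 decimal places).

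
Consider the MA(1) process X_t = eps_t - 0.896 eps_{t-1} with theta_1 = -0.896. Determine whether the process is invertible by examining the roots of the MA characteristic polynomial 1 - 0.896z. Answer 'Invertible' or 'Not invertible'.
\text{Invertible}

The MA(q) characteristic polynomial is P(z) = 1 - 0.896z.
Invertibility requires all roots to lie outside the unit circle, i.e. |z| > 1 for every root.
This is linear in z: 1 + (-0.896) z = 0  =>  z = -1/(-0.896) = 1.116071,  |z| = 1.116071.
Moduli of all roots: 1.1161.
All moduli strictly greater than 1? Yes.
Verdict: Invertible.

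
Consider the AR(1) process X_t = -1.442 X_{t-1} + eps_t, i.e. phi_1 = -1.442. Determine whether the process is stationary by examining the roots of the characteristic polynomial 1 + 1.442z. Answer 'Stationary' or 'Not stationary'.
\text{Not stationary}

The AR(p) characteristic polynomial is P(z) = 1 + 1.442z.
Stationarity requires all roots to lie outside the unit circle, i.e. |z| > 1 for every root.
This is linear in z: 1 + (1.442) z = 0  =>  z = -1/(1.442) = -0.693481,  |z| = 0.693481.
Moduli of all roots: 0.6935.
All moduli strictly greater than 1? No.
Verdict: Not stationary.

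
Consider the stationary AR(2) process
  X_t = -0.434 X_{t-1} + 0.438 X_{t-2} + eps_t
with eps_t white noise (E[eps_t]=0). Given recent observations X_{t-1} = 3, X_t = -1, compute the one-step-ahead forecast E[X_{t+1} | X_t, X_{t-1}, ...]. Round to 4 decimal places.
E[X_{t+1} \mid \mathcal F_t] = 1.7480

For an AR(p) model X_t = c + sum_i phi_i X_{t-i} + eps_t, the
one-step-ahead conditional mean is
  E[X_{t+1} | X_t, ...] = c + sum_i phi_i X_{t+1-i}.
Substitute known values:
  E[X_{t+1} | ...] = (-0.434) * (-1) + (0.438) * (3)
                   = 1.7480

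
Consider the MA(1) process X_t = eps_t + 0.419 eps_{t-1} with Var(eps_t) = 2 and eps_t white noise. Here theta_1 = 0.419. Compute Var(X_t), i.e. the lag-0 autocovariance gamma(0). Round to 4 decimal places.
\gamma(0) = 2.3511

For an MA(q) process X_t = eps_t + sum_i theta_i eps_{t-i} with
Var(eps_t) = sigma^2, the variance is
  gamma(0) = sigma^2 * (1 + sum_i theta_i^2).
  sum_i theta_i^2 = (0.419)^2 = 0.175561.
  gamma(0) = 2 * (1 + 0.175561) = 2 * 1.175561 = 2.351122, which rounds to 2.3511.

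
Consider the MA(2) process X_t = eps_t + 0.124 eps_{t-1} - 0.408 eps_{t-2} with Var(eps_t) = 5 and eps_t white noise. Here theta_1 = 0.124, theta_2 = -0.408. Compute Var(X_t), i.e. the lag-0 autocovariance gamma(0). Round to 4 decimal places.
\gamma(0) = 5.9092

For an MA(q) process X_t = eps_t + sum_i theta_i eps_{t-i} with
Var(eps_t) = sigma^2, the variance is
  gamma(0) = sigma^2 * (1 + sum_i theta_i^2).
  sum_i theta_i^2 = (0.124)^2 + (-0.408)^2 = 0.015376 + 0.166464 = 0.18184.
  gamma(0) = 5 * (1 + 0.18184) = 5 * 1.18184 = 5.9092.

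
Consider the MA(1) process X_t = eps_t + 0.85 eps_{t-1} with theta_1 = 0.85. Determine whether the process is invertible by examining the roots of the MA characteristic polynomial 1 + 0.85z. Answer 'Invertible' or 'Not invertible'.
\text{Invertible}

The MA(q) characteristic polynomial is P(z) = 1 + 0.85z.
Invertibility requires all roots to lie outside the unit circle, i.e. |z| > 1 for every root.
This is linear in z: 1 + (0.85) z = 0  =>  z = -1/(0.85) = -1.176471,  |z| = 1.176471.
Moduli of all roots: 1.1765.
All moduli strictly greater than 1? Yes.
Verdict: Invertible.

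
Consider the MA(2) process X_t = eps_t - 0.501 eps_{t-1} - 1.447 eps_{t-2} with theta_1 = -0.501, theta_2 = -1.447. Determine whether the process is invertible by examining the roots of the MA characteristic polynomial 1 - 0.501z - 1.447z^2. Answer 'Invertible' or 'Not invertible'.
\text{Not invertible}

The MA(q) characteristic polynomial is P(z) = 1 - 0.501z - 1.447z^2.
Invertibility requires all roots to lie outside the unit circle, i.e. |z| > 1 for every root.
Set 1 + (-0.501) z + (-1.447) z^2 = 0, i.e. a z^2 + b z + c = 0 with a = -1.447, b = -0.501, c = 1.
Discriminant D = b^2 - 4ac = (-0.501)^2 - 4*(-1.447)*1 = 0.251001 - (-5.788) = 6.039001.
D >= 0, so the roots are real: z = (-b +/- sqrt(D)) / (2a) = (0.501 +/- 2.457438) / (-2.894).
  z_1 = (0.501 + 2.457438) / (-2.894) = -1.0223,   |z_1| = 1.0223.
  z_2 = (0.501 - 2.457438) / (-2.894) = 0.676,   |z_2| = 0.676.
Moduli of all roots: 1.0223, 0.6760.
All moduli strictly greater than 1? No.
Verdict: Not invertible.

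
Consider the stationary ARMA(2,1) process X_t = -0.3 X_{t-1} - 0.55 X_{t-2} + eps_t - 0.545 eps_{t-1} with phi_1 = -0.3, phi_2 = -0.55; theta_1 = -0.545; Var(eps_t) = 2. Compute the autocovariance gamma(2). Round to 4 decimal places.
\gamma(2) = -1.9989

Multiply the model equation by X_{t-k} and take expectations. With theta_0 = psi_0 = 1 and psi_j the MA(infinity) weights, this gives
  gamma(k) - sum_i phi_i gamma(k-i) = c_k,
  c_k = sigma^2 * sum_{j=k..q} theta_j psi_{j-k}   (c_k = 0 for k > q),
using gamma(-m) = gamma(m).
psi-weights needed (psi_j = theta_j + sum_i phi_i psi_{j-i}):
  psi_1 = theta_1 + phi_1 = -0.545 + (-0.3) = -0.845
Right-hand sides:
  c_0 = sigma^2 (1 + theta_1 psi_1) = 2 * (1 + (-0.545)(-0.845)) = 2 * 1.460525 = 2.92105
  c_1 = sigma^2 theta_1 = 2 * (-0.545) = -1.09
  c_2 = 0
Equations for k = 0, 1, 2 (AR order 2, c_2 = 0):
  (E0) gamma(0) = phi_1 gamma(1) + phi_2 gamma(2) + c_0
  (E1) gamma(1) = phi_1 gamma(0) + phi_2 gamma(1) + c_1
  (E2) gamma(2) = phi_1 gamma(1) + phi_2 gamma(0)
From (E1): gamma(1) = A gamma(0) + B with
  A = phi_1 / (1 - phi_2) = -0.3 / 1.55 = -0.193548,   B = c_1 / (1 - phi_2) = -1.09 / 1.55 = -0.703226.
Insert (E2) into (E0): gamma(0) (1 - phi_2^2) = phi_1 (1 + phi_2) gamma(1) + c_0.
  phi_1 (1 + phi_2) = (-0.3)(0.45) = -0.135,   1 - phi_2^2 = 0.6975.
Replace gamma(1) by A gamma(0) + B and collect gamma(0):
  gamma(0) [0.6975 - (-0.135)(-0.193548)] = (-0.135)(-0.703226) + 2.92105
  gamma(0) * 0.671371 = 3.015985
  gamma(0) = 3.015985 / 0.671371 = 4.492279.
  gamma(1) = A gamma(0) + B = (-0.193548)(4.492279) + (-0.703226) = -1.572699.
  gamma(2) = phi_1 gamma(1) + phi_2 gamma(0) = (-0.3)(-1.572699) + (-0.55)(4.492279) = -1.998944.
Therefore gamma(2) = -1.9989 (to 4 decimal places).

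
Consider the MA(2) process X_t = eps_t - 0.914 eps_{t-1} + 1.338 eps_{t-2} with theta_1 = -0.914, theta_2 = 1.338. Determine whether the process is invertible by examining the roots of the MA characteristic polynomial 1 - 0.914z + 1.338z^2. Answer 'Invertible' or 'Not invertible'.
\text{Not invertible}

The MA(q) characteristic polynomial is P(z) = 1 - 0.914z + 1.338z^2.
Invertibility requires all roots to lie outside the unit circle, i.e. |z| > 1 for every root.
Set 1 + (-0.914) z + (1.338) z^2 = 0, i.e. a z^2 + b z + c = 0 with a = 1.338, b = -0.914, c = 1.
Discriminant D = b^2 - 4ac = (-0.914)^2 - 4*(1.338)*1 = 0.835396 - (5.352) = -4.516604.
D < 0, so the roots are the complex-conjugate pair z = (-b +/- i sqrt(-D)) / (2a) = 0.3416 +/- 0.7942i.
For a conjugate pair |z|^2 = z * conj(z) = (product of roots) = c/a = 1/(1.338) = 0.747384, so |z| = sqrt(0.747384) = 0.8645 for both roots.
Moduli of all roots: 0.8645, 0.8645.
All moduli strictly greater than 1? No.
Verdict: Not invertible.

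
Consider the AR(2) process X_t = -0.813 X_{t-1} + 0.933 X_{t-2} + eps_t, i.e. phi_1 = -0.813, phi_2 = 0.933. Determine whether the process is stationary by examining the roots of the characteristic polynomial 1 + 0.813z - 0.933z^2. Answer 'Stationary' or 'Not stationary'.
\text{Not stationary}

The AR(p) characteristic polynomial is P(z) = 1 + 0.813z - 0.933z^2.
Stationarity requires all roots to lie outside the unit circle, i.e. |z| > 1 for every root.
Set 1 + (0.813) z + (-0.933) z^2 = 0, i.e. a z^2 + b z + c = 0 with a = -0.933, b = 0.813, c = 1.
Discriminant D = b^2 - 4ac = (0.813)^2 - 4*(-0.933)*1 = 0.660969 - (-3.732) = 4.392969.
D >= 0, so the roots are real: z = (-b +/- sqrt(D)) / (2a) = (-0.813 +/- 2.095941) / (-1.866).
  z_1 = (-0.813 + 2.095941) / (-1.866) = -0.6875,   |z_1| = 0.6875.
  z_2 = (-0.813 - 2.095941) / (-1.866) = 1.5589,   |z_2| = 1.5589.
Moduli of all roots: 0.6875, 1.5589.
All moduli strictly greater than 1? No.
Verdict: Not stationary.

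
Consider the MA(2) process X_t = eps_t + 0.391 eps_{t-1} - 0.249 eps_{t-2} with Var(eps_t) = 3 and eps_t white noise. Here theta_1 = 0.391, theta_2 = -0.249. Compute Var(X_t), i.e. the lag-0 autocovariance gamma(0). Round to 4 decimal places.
\gamma(0) = 3.6446

For an MA(q) process X_t = eps_t + sum_i theta_i eps_{t-i} with
Var(eps_t) = sigma^2, the variance is
  gamma(0) = sigma^2 * (1 + sum_i theta_i^2).
  sum_i theta_i^2 = (0.391)^2 + (-0.249)^2 = 0.152881 + 0.062001 = 0.214882.
  gamma(0) = 3 * (1 + 0.214882) = 3 * 1.214882 = 3.644646, which rounds to 3.6446.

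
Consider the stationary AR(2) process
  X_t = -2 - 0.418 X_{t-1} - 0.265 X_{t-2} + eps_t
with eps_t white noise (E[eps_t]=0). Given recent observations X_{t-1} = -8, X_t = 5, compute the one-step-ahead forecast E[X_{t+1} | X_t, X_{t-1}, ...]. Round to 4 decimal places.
E[X_{t+1} \mid \mathcal F_t] = -1.9700

For an AR(p) model X_t = c + sum_i phi_i X_{t-i} + eps_t, the
one-step-ahead conditional mean is
  E[X_{t+1} | X_t, ...] = c + sum_i phi_i X_{t+1-i}.
Substitute known values:
  E[X_{t+1} | ...] = -2 + (-0.418) * (5) + (-0.265) * (-8)
                   = -1.9700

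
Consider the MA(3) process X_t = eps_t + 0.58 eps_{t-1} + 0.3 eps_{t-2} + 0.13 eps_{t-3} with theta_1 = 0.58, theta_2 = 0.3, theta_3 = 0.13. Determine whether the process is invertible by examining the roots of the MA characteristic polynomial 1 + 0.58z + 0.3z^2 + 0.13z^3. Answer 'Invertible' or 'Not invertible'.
\text{Invertible}

The MA(q) characteristic polynomial is P(z) = 1 + 0.58z + 0.3z^2 + 0.13z^3.
Invertibility requires all roots to lie outside the unit circle, i.e. |z| > 1 for every root.
Degree 3: look for a simple real root z0 first, then factor out (1 - z/z0) and solve the remaining quadratic.
Testing z0 = -2: P(-2) = 1 + (0.58)(-2) + (0.3)(-2)^2 + (0.13)(-2)^3
  = 1 + (-1.16) + (1.2) + (-1.04) = 0.  So z_0 = -2 is a root, |z_0| = 2.
Divide out the factor (1 + 0.5 z) = (1 - z/z0) (since 1/z0 = -0.5):
  P(z) = (1 + 0.5 z)(1 + (0.08) z + (0.26) z^2)
  [check: z-coef 0.08 - (-0.5) = 0.58; z^2-coef 0.26 - (-0.5)(0.08) = 0.3; z^3-coef -(-0.5)(0.26) = 0.13.]
Remaining roots from the quadratic factor 1 + (0.08) z + (0.26) z^2:
  Set 1 + (0.08) z + (0.26) z^2 = 0, i.e. a z^2 + b z + c = 0 with a = 0.26, b = 0.08, c = 1.
  Discriminant D = b^2 - 4ac = (0.08)^2 - 4*(0.26)*1 = 0.0064 - (1.04) = -1.0336.
  D < 0, so the roots are the complex-conjugate pair z = (-b +/- i sqrt(-D)) / (2a) = -0.1538 +/- 1.9551i.
  For a conjugate pair |z|^2 = z * conj(z) = (product of roots) = c/a = 1/(0.26) = 3.846154, so |z| = sqrt(3.846154) = 1.9612 for both roots.
Moduli of all roots: 2.0000, 1.9612, 1.9612.
All moduli strictly greater than 1? Yes.
Verdict: Invertible.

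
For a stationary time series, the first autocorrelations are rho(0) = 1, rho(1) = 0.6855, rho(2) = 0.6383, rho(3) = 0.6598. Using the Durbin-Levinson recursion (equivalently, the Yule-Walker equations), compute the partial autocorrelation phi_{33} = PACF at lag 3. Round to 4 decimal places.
\phi_{33} = 0.3011

The PACF at lag k is phi_{kk}, the last component of the solution
to the Yule-Walker system G_k phi = r_k where
  (G_k)_{ij} = rho(|i - j|), (r_k)_i = rho(i), i,j = 1..k.
Equivalently, Durbin-Levinson gives phi_{kk} iteratively:
  phi_{11} = rho(1)
  phi_{kk} = [rho(k) - sum_{j=1..k-1} phi_{k-1,j} rho(k-j)]
            / [1 - sum_{j=1..k-1} phi_{k-1,j} rho(j)],
  phi_{k,j} = phi_{k-1,j} - phi_{kk} phi_{k-1,k-j},  j = 1..k-1.
Step k = 1:
  phi_11 = rho(1) = 0.6855.
Step k = 2:
  phi_22 = [rho(2) - phi_11 rho(1)] / [1 - phi_11 rho(1)] = [0.6383 - (0.6855)(0.6855)] / [1 - (0.6855)(0.6855)]
         = 0.16838975 / 0.53008975 = 0.317663.
  Update: phi_21 = phi_11 - phi_22 phi_11 = 0.6855 - (0.317663)(0.6855) = 0.467742.
Step k = 3:
  phi_33 = [rho(3) - phi_21 rho(2) - phi_22 rho(1)] / [1 - phi_21 rho(1) - phi_22 rho(2)]
    numerator   = 0.6598 - (0.467742)(0.6383) - (0.317663)(0.6855) = 0.14348236
    denominator = 1 - (0.467742)(0.6855) - (0.317663)(0.6383) = 0.4765986
  phi_33 = 0.14348236 / 0.4765986 = 0.3011.
Therefore phi_{33} = 0.3011.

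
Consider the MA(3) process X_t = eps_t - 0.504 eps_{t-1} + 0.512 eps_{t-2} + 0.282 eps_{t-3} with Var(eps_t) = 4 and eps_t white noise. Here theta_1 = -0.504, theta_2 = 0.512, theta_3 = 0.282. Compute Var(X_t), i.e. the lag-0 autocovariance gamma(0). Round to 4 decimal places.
\gamma(0) = 6.3827

For an MA(q) process X_t = eps_t + sum_i theta_i eps_{t-i} with
Var(eps_t) = sigma^2, the variance is
  gamma(0) = sigma^2 * (1 + sum_i theta_i^2).
  sum_i theta_i^2 = (-0.504)^2 + (0.512)^2 + (0.282)^2 = 0.254016 + 0.262144 + 0.079524 = 0.595684.
  gamma(0) = 4 * (1 + 0.595684) = 4 * 1.595684 = 6.382736, which rounds to 6.3827.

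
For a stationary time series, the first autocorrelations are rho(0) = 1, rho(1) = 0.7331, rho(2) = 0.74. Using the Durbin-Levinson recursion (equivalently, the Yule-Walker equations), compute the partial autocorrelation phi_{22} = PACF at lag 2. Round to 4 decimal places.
\phi_{22} = 0.4379

The PACF at lag k is phi_{kk}, the last component of the solution
to the Yule-Walker system G_k phi = r_k where
  (G_k)_{ij} = rho(|i - j|), (r_k)_i = rho(i), i,j = 1..k.
Equivalently, Durbin-Levinson gives phi_{kk} iteratively:
  phi_{11} = rho(1)
  phi_{kk} = [rho(k) - sum_{j=1..k-1} phi_{k-1,j} rho(k-j)]
            / [1 - sum_{j=1..k-1} phi_{k-1,j} rho(j)],
  phi_{k,j} = phi_{k-1,j} - phi_{kk} phi_{k-1,k-j},  j = 1..k-1.
Step k = 1:
  phi_11 = rho(1) = 0.7331.
Step k = 2:
  phi_22 = [rho(2) - phi_11 rho(1)] / [1 - phi_11 rho(1)] = [0.74 - (0.7331)(0.7331)] / [1 - (0.7331)(0.7331)]
         = 0.20256439 / 0.46256439 = 0.4379.
Therefore phi_{22} = 0.4379.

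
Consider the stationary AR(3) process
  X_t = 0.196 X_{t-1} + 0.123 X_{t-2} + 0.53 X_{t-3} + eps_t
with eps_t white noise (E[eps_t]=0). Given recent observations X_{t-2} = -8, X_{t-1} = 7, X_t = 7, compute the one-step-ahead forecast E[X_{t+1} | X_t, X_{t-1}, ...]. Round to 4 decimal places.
E[X_{t+1} \mid \mathcal F_t] = -2.0070

For an AR(p) model X_t = c + sum_i phi_i X_{t-i} + eps_t, the
one-step-ahead conditional mean is
  E[X_{t+1} | X_t, ...] = c + sum_i phi_i X_{t+1-i}.
Substitute known values:
  E[X_{t+1} | ...] = (0.196) * (7) + (0.123) * (7) + (0.53) * (-8)
                   = -2.0070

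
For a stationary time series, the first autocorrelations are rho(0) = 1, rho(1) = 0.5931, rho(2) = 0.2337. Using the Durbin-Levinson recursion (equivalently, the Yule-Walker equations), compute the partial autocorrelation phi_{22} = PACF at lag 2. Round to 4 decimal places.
\phi_{22} = -0.1821

The PACF at lag k is phi_{kk}, the last component of the solution
to the Yule-Walker system G_k phi = r_k where
  (G_k)_{ij} = rho(|i - j|), (r_k)_i = rho(i), i,j = 1..k.
Equivalently, Durbin-Levinson gives phi_{kk} iteratively:
  phi_{11} = rho(1)
  phi_{kk} = [rho(k) - sum_{j=1..k-1} phi_{k-1,j} rho(k-j)]
            / [1 - sum_{j=1..k-1} phi_{k-1,j} rho(j)],
  phi_{k,j} = phi_{k-1,j} - phi_{kk} phi_{k-1,k-j},  j = 1..k-1.
Step k = 1:
  phi_11 = rho(1) = 0.5931.
Step k = 2:
  phi_22 = [rho(2) - phi_11 rho(1)] / [1 - phi_11 rho(1)] = [0.2337 - (0.5931)(0.5931)] / [1 - (0.5931)(0.5931)]
         = -0.11806761 / 0.64823239 = -0.1821.
Therefore phi_{22} = -0.1821.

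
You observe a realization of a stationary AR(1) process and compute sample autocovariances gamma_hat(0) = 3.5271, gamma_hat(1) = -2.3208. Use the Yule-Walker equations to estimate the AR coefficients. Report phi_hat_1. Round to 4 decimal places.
\hat\phi_{1} = -0.6580

The Yule-Walker equations for an AR(p) process read, in matrix form,
  Gamma_p phi = r_p,   with   (Gamma_p)_{ij} = gamma(|i - j|),
                       (r_p)_i = gamma(i),   i,j = 1..p.
Substitute the sample gammas (Toeplitz matrix and right-hand side of size 1):
  Gamma_p = [[3.5271]]
  r_p     = [-2.3208]
With p = 1 this is the single equation gamma(0) phi_1 = gamma(1):
  phi_hat_1 = gamma(1) / gamma(0) = -2.3208 / 3.5271 = -0.6580.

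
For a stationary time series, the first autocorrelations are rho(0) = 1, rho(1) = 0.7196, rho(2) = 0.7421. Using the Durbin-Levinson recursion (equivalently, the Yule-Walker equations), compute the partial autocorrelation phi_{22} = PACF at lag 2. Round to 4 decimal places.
\phi_{22} = 0.4651

The PACF at lag k is phi_{kk}, the last component of the solution
to the Yule-Walker system G_k phi = r_k where
  (G_k)_{ij} = rho(|i - j|), (r_k)_i = rho(i), i,j = 1..k.
Equivalently, Durbin-Levinson gives phi_{kk} iteratively:
  phi_{11} = rho(1)
  phi_{kk} = [rho(k) - sum_{j=1..k-1} phi_{k-1,j} rho(k-j)]
            / [1 - sum_{j=1..k-1} phi_{k-1,j} rho(j)],
  phi_{k,j} = phi_{k-1,j} - phi_{kk} phi_{k-1,k-j},  j = 1..k-1.
Step k = 1:
  phi_11 = rho(1) = 0.7196.
Step k = 2:
  phi_22 = [rho(2) - phi_11 rho(1)] / [1 - phi_11 rho(1)] = [0.7421 - (0.7196)(0.7196)] / [1 - (0.7196)(0.7196)]
         = 0.22427584 / 0.48217584 = 0.4651.
Therefore phi_{22} = 0.4651.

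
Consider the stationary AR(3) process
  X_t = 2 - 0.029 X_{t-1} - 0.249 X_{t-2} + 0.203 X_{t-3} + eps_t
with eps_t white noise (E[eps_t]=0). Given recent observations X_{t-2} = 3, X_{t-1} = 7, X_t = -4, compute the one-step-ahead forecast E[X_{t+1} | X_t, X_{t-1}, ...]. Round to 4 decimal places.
E[X_{t+1} \mid \mathcal F_t] = 0.9820

For an AR(p) model X_t = c + sum_i phi_i X_{t-i} + eps_t, the
one-step-ahead conditional mean is
  E[X_{t+1} | X_t, ...] = c + sum_i phi_i X_{t+1-i}.
Substitute known values:
  E[X_{t+1} | ...] = 2 + (-0.029) * (-4) + (-0.249) * (7) + (0.203) * (3)
                   = 0.9820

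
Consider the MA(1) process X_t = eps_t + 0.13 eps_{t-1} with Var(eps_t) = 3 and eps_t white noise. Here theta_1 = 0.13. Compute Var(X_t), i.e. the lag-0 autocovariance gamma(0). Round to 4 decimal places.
\gamma(0) = 3.0507

For an MA(q) process X_t = eps_t + sum_i theta_i eps_{t-i} with
Var(eps_t) = sigma^2, the variance is
  gamma(0) = sigma^2 * (1 + sum_i theta_i^2).
  sum_i theta_i^2 = (0.13)^2 = 0.0169.
  gamma(0) = 3 * (1 + 0.0169) = 3 * 1.0169 = 3.0507.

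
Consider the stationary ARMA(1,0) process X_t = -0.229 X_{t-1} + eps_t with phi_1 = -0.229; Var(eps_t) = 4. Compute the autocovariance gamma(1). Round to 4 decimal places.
\gamma(1) = -0.9667

Multiply the model equation by X_{t-k} and take expectations. With theta_0 = psi_0 = 1 and psi_j the MA(infinity) weights, this gives
  gamma(k) - sum_i phi_i gamma(k-i) = c_k,
  c_k = sigma^2 * sum_{j=k..q} theta_j psi_{j-k}   (c_k = 0 for k > q),
using gamma(-m) = gamma(m).
Pure AR (q = 0): c_0 = sigma^2 = 4, c_k = 0 for k >= 1.
Equations for k = 0 and k = 1 (AR order 1):
  gamma(0) = phi_1 gamma(1) + c_0
  gamma(1) = phi_1 gamma(0) + c_1
Substituting the second into the first: gamma(0) (1 - phi_1^2) = c_0 + phi_1 c_1, so
  gamma(0) = c_0 / (1 - phi_1^2) = 4 / (1 - (-0.229)^2) = 4 / 0.947559 = 4.221373.
  gamma(1) = phi_1 gamma(0) = (-0.229)(4.221373) = -0.966694.
Therefore gamma(1) = -0.9667 (to 4 decimal places).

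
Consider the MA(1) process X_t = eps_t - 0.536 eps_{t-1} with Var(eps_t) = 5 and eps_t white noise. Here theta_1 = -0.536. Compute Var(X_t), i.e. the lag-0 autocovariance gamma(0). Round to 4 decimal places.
\gamma(0) = 6.4365

For an MA(q) process X_t = eps_t + sum_i theta_i eps_{t-i} with
Var(eps_t) = sigma^2, the variance is
  gamma(0) = sigma^2 * (1 + sum_i theta_i^2).
  sum_i theta_i^2 = (-0.536)^2 = 0.287296.
  gamma(0) = 5 * (1 + 0.287296) = 5 * 1.287296 = 6.43648, which rounds to 6.4365.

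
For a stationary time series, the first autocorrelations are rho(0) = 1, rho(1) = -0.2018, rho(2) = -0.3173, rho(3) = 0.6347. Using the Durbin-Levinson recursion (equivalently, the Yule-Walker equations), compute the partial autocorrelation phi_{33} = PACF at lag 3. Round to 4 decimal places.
\phi_{33} = 0.5710

The PACF at lag k is phi_{kk}, the last component of the solution
to the Yule-Walker system G_k phi = r_k where
  (G_k)_{ij} = rho(|i - j|), (r_k)_i = rho(i), i,j = 1..k.
Equivalently, Durbin-Levinson gives phi_{kk} iteratively:
  phi_{11} = rho(1)
  phi_{kk} = [rho(k) - sum_{j=1..k-1} phi_{k-1,j} rho(k-j)]
            / [1 - sum_{j=1..k-1} phi_{k-1,j} rho(j)],
  phi_{k,j} = phi_{k-1,j} - phi_{kk} phi_{k-1,k-j},  j = 1..k-1.
Step k = 1:
  phi_11 = rho(1) = -0.2018.
Step k = 2:
  phi_22 = [rho(2) - phi_11 rho(1)] / [1 - phi_11 rho(1)] = [-0.3173 - (-0.2018)(-0.2018)] / [1 - (-0.2018)(-0.2018)]
         = -0.35802324 / 0.95927676 = -0.373222.
  Update: phi_21 = phi_11 - phi_22 phi_11 = -0.2018 - (-0.373222)(-0.2018) = -0.277116.
Step k = 3:
  phi_33 = [rho(3) - phi_21 rho(2) - phi_22 rho(1)] / [1 - phi_21 rho(1) - phi_22 rho(2)]
    numerator   = 0.6347 - (-0.277116)(-0.3173) - (-0.373222)(-0.2018) = 0.47145482
    denominator = 1 - (-0.277116)(-0.2018) - (-0.373222)(-0.3173) = 0.82565459
  phi_33 = 0.47145482 / 0.82565459 = 0.571.
Therefore phi_{33} = 0.5710.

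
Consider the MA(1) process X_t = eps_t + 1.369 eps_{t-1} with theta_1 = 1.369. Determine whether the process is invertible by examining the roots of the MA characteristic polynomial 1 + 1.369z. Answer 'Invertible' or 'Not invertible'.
\text{Not invertible}

The MA(q) characteristic polynomial is P(z) = 1 + 1.369z.
Invertibility requires all roots to lie outside the unit circle, i.e. |z| > 1 for every root.
This is linear in z: 1 + (1.369) z = 0  =>  z = -1/(1.369) = -0.73046,  |z| = 0.73046.
Moduli of all roots: 0.7305.
All moduli strictly greater than 1? No.
Verdict: Not invertible.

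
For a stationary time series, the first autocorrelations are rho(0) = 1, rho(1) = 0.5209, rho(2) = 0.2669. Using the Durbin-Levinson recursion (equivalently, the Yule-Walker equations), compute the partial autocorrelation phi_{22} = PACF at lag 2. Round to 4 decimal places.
\phi_{22} = -0.0061

The PACF at lag k is phi_{kk}, the last component of the solution
to the Yule-Walker system G_k phi = r_k where
  (G_k)_{ij} = rho(|i - j|), (r_k)_i = rho(i), i,j = 1..k.
Equivalently, Durbin-Levinson gives phi_{kk} iteratively:
  phi_{11} = rho(1)
  phi_{kk} = [rho(k) - sum_{j=1..k-1} phi_{k-1,j} rho(k-j)]
            / [1 - sum_{j=1..k-1} phi_{k-1,j} rho(j)],
  phi_{k,j} = phi_{k-1,j} - phi_{kk} phi_{k-1,k-j},  j = 1..k-1.
Step k = 1:
  phi_11 = rho(1) = 0.5209.
Step k = 2:
  phi_22 = [rho(2) - phi_11 rho(1)] / [1 - phi_11 rho(1)] = [0.2669 - (0.5209)(0.5209)] / [1 - (0.5209)(0.5209)]
         = -0.00443681 / 0.72866319 = -0.0061.
Therefore phi_{22} = -0.0061.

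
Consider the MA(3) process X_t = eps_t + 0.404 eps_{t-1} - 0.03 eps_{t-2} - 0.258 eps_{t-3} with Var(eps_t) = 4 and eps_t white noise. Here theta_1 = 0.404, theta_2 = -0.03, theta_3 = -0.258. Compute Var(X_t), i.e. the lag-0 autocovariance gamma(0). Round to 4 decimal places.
\gamma(0) = 4.9227

For an MA(q) process X_t = eps_t + sum_i theta_i eps_{t-i} with
Var(eps_t) = sigma^2, the variance is
  gamma(0) = sigma^2 * (1 + sum_i theta_i^2).
  sum_i theta_i^2 = (0.404)^2 + (-0.03)^2 + (-0.258)^2 = 0.163216 + 0.0009 + 0.066564 = 0.23068.
  gamma(0) = 4 * (1 + 0.23068) = 4 * 1.23068 = 4.92272, which rounds to 4.9227.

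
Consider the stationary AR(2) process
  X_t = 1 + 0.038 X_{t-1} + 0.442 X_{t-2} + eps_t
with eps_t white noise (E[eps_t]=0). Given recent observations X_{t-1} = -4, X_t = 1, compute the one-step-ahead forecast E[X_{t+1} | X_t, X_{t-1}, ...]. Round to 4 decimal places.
E[X_{t+1} \mid \mathcal F_t] = -0.7300

For an AR(p) model X_t = c + sum_i phi_i X_{t-i} + eps_t, the
one-step-ahead conditional mean is
  E[X_{t+1} | X_t, ...] = c + sum_i phi_i X_{t+1-i}.
Substitute known values:
  E[X_{t+1} | ...] = 1 + (0.038) * (1) + (0.442) * (-4)
                   = -0.7300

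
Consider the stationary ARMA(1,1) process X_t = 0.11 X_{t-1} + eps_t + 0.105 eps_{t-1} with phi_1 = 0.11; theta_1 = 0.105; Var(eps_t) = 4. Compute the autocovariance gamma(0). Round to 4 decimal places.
\gamma(0) = 4.1872

Multiply the model equation by X_{t-k} and take expectations. With theta_0 = psi_0 = 1 and psi_j the MA(infinity) weights, this gives
  gamma(k) - sum_i phi_i gamma(k-i) = c_k,
  c_k = sigma^2 * sum_{j=k..q} theta_j psi_{j-k}   (c_k = 0 for k > q),
using gamma(-m) = gamma(m).
psi-weights needed (psi_j = theta_j + sum_i phi_i psi_{j-i}):
  psi_1 = theta_1 + phi_1 = 0.105 + (0.11) = 0.215
Right-hand sides:
  c_0 = sigma^2 (1 + theta_1 psi_1) = 4 * (1 + (0.105)(0.215)) = 4 * 1.022575 = 4.0903
  c_1 = sigma^2 theta_1 = 4 * (0.105) = 0.42
  c_2 = 0
Equations for k = 0 and k = 1 (AR order 1):
  gamma(0) = phi_1 gamma(1) + c_0
  gamma(1) = phi_1 gamma(0) + c_1
Substituting the second into the first: gamma(0) (1 - phi_1^2) = c_0 + phi_1 c_1, so
  gamma(0) = (c_0 + phi_1 c_1) / (1 - phi_1^2) = (4.0903 + (0.11)(0.42)) / (1 - (0.11)^2) = 4.1365 / 0.9879 = 4.187165.
Therefore gamma(0) = 4.1872 (to 4 decimal places).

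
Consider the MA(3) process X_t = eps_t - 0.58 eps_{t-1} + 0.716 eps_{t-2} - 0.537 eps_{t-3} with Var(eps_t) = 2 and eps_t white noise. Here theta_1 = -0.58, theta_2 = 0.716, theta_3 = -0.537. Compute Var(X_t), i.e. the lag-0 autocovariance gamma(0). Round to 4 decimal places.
\gamma(0) = 4.2749

For an MA(q) process X_t = eps_t + sum_i theta_i eps_{t-i} with
Var(eps_t) = sigma^2, the variance is
  gamma(0) = sigma^2 * (1 + sum_i theta_i^2).
  sum_i theta_i^2 = (-0.58)^2 + (0.716)^2 + (-0.537)^2 = 0.3364 + 0.512656 + 0.288369 = 1.137425.
  gamma(0) = 2 * (1 + 1.137425) = 2 * 2.137425 = 4.27485, which rounds to 4.2749.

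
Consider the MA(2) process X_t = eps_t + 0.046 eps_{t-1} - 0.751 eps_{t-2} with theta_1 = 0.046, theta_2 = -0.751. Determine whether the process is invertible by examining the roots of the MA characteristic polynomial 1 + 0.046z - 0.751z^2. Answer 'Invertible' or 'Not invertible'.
\text{Invertible}

The MA(q) characteristic polynomial is P(z) = 1 + 0.046z - 0.751z^2.
Invertibility requires all roots to lie outside the unit circle, i.e. |z| > 1 for every root.
Set 1 + (0.046) z + (-0.751) z^2 = 0, i.e. a z^2 + b z + c = 0 with a = -0.751, b = 0.046, c = 1.
Discriminant D = b^2 - 4ac = (0.046)^2 - 4*(-0.751)*1 = 0.002116 - (-3.004) = 3.006116.
D >= 0, so the roots are real: z = (-b +/- sqrt(D)) / (2a) = (-0.046 +/- 1.733815) / (-1.502).
  z_1 = (-0.046 + 1.733815) / (-1.502) = -1.1237,   |z_1| = 1.1237.
  z_2 = (-0.046 - 1.733815) / (-1.502) = 1.185,   |z_2| = 1.185.
Moduli of all roots: 1.1237, 1.1850.
All moduli strictly greater than 1? Yes.
Verdict: Invertible.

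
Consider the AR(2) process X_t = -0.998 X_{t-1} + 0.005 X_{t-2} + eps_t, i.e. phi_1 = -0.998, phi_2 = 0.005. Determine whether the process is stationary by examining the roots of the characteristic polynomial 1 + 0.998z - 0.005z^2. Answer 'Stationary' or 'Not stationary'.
\text{Not stationary}

The AR(p) characteristic polynomial is P(z) = 1 + 0.998z - 0.005z^2.
Stationarity requires all roots to lie outside the unit circle, i.e. |z| > 1 for every root.
Set 1 + (0.998) z + (-0.005) z^2 = 0, i.e. a z^2 + b z + c = 0 with a = -0.005, b = 0.998, c = 1.
Discriminant D = b^2 - 4ac = (0.998)^2 - 4*(-0.005)*1 = 0.996004 - (-0.02) = 1.016004.
D >= 0, so the roots are real: z = (-b +/- sqrt(D)) / (2a) = (-0.998 +/- 1.00797) / (-0.01).
  z_1 = (-0.998 + 1.00797) / (-0.01) = -0.997,   |z_1| = 0.997.
  z_2 = (-0.998 - 1.00797) / (-0.01) = 200.597,   |z_2| = 200.597.
Moduli of all roots: 0.9970, 200.5970.
All moduli strictly greater than 1? No.
Verdict: Not stationary.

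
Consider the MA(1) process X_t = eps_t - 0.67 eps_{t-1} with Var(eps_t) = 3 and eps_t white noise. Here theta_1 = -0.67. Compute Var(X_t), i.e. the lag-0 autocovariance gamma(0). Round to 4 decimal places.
\gamma(0) = 4.3467

For an MA(q) process X_t = eps_t + sum_i theta_i eps_{t-i} with
Var(eps_t) = sigma^2, the variance is
  gamma(0) = sigma^2 * (1 + sum_i theta_i^2).
  sum_i theta_i^2 = (-0.67)^2 = 0.4489.
  gamma(0) = 3 * (1 + 0.4489) = 3 * 1.4489 = 4.3467.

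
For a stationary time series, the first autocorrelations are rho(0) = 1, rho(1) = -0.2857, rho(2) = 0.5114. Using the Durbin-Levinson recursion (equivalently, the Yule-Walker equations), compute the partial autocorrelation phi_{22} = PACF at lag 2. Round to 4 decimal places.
\phi_{22} = 0.4680

The PACF at lag k is phi_{kk}, the last component of the solution
to the Yule-Walker system G_k phi = r_k where
  (G_k)_{ij} = rho(|i - j|), (r_k)_i = rho(i), i,j = 1..k.
Equivalently, Durbin-Levinson gives phi_{kk} iteratively:
  phi_{11} = rho(1)
  phi_{kk} = [rho(k) - sum_{j=1..k-1} phi_{k-1,j} rho(k-j)]
            / [1 - sum_{j=1..k-1} phi_{k-1,j} rho(j)],
  phi_{k,j} = phi_{k-1,j} - phi_{kk} phi_{k-1,k-j},  j = 1..k-1.
Step k = 1:
  phi_11 = rho(1) = -0.2857.
Step k = 2:
  phi_22 = [rho(2) - phi_11 rho(1)] / [1 - phi_11 rho(1)] = [0.5114 - (-0.2857)(-0.2857)] / [1 - (-0.2857)(-0.2857)]
         = 0.42977551 / 0.91837551 = 0.468.
Therefore phi_{22} = 0.4680.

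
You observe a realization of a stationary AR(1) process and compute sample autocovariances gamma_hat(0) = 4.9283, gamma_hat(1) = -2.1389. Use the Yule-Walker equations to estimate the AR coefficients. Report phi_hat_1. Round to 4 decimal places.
\hat\phi_{1} = -0.4340

The Yule-Walker equations for an AR(p) process read, in matrix form,
  Gamma_p phi = r_p,   with   (Gamma_p)_{ij} = gamma(|i - j|),
                       (r_p)_i = gamma(i),   i,j = 1..p.
Substitute the sample gammas (Toeplitz matrix and right-hand side of size 1):
  Gamma_p = [[4.9283]]
  r_p     = [-2.1389]
With p = 1 this is the single equation gamma(0) phi_1 = gamma(1):
  phi_hat_1 = gamma(1) / gamma(0) = -2.1389 / 4.9283 = -0.4340.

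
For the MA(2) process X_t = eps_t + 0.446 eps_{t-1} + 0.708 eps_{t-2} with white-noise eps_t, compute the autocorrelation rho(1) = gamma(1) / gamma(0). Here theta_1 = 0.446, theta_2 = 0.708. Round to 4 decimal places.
\rho(1) = 0.4481

For an MA(q) process with theta_0 = 1, the autocovariance is
  gamma(k) = sigma^2 * sum_{i=0..q-k} theta_i * theta_{i+k},
and rho(k) = gamma(k) / gamma(0). Sigma^2 cancels.
  numerator   = (1)*(0.446) + (0.446)*(0.708) = 0.761768.
  denominator = (1)^2 + (0.446)^2 + (0.708)^2 = 1.70018.
  rho(1) = 0.761768 / 1.70018 = 0.4481.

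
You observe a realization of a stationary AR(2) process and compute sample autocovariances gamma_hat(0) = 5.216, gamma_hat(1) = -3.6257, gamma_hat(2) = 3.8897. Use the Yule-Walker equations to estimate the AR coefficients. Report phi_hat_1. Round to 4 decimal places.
\hat\phi_{1} = -0.3420

The Yule-Walker equations for an AR(p) process read, in matrix form,
  Gamma_p phi = r_p,   with   (Gamma_p)_{ij} = gamma(|i - j|),
                       (r_p)_i = gamma(i),   i,j = 1..p.
Substitute the sample gammas (Toeplitz matrix and right-hand side of size 2):
  Gamma_p = [[5.216, -3.6257], [-3.6257, 5.216]]
  r_p     = [-3.6257, 3.8897]
Written out:
  5.216 phi_1 - 3.6257 phi_2 = -3.6257
  -3.6257 phi_1 + 5.216 phi_2 = 3.8897
Solve by Cramer's rule:
  det = gamma(0)^2 - gamma(1)^2 = (5.216)^2 - (-3.6257)^2 = 27.206656 - 13.14570049 = 14.06095551
  phi_hat_1 = [gamma(1) gamma(0) - gamma(1) gamma(2)] / det = [(-3.6257)(5.216) - (-3.6257)(3.8897)] / 14.06095551 = -4.80876591 / 14.06095551 = -0.342
  phi_hat_2 = [gamma(0) gamma(2) - gamma(1)^2] / det = [(5.216)(3.8897) - (-3.6257)^2] / 14.06095551 = 7.14297471 / 14.06095551 = 0.508
So phi_hat = [-0.3420, 0.5080].
Therefore phi_hat_1 = -0.3420.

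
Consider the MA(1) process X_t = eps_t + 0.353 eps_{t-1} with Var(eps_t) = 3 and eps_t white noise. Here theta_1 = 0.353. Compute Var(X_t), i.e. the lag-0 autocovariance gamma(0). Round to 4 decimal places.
\gamma(0) = 3.3738

For an MA(q) process X_t = eps_t + sum_i theta_i eps_{t-i} with
Var(eps_t) = sigma^2, the variance is
  gamma(0) = sigma^2 * (1 + sum_i theta_i^2).
  sum_i theta_i^2 = (0.353)^2 = 0.124609.
  gamma(0) = 3 * (1 + 0.124609) = 3 * 1.124609 = 3.373827, which rounds to 3.3738.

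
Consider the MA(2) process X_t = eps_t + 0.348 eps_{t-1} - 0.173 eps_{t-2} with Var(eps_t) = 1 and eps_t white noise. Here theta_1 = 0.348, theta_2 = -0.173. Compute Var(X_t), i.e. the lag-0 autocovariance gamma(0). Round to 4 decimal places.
\gamma(0) = 1.1510

For an MA(q) process X_t = eps_t + sum_i theta_i eps_{t-i} with
Var(eps_t) = sigma^2, the variance is
  gamma(0) = sigma^2 * (1 + sum_i theta_i^2).
  sum_i theta_i^2 = (0.348)^2 + (-0.173)^2 = 0.121104 + 0.029929 = 0.151033.
  gamma(0) = 1 * (1 + 0.151033) = 1 * 1.151033 = 1.151033, which rounds to 1.1510.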